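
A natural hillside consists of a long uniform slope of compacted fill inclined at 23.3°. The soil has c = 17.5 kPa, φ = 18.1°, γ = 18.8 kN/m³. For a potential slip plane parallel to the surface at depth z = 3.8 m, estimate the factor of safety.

FS = 1.43

For an infinite slope with a slip plane parallel to the surface (no pore pressure): FS = [c + γz cos²β tanφ] / [γz sinβ cosβ].
γz = 18.8·3.8 = 71.44 kN/m²
Numerator = 17.5 + 71.44·cos²23.3°·tan18.1° = 17.5 + 71.44·0.8435·0.3269 = 37.197 kPa
Denominator = 71.44·sin23.3°·cos23.3° = 71.44·0.3955·0.9184 = 25.953 kPa
FS = 37.197 / 25.953 = 1.433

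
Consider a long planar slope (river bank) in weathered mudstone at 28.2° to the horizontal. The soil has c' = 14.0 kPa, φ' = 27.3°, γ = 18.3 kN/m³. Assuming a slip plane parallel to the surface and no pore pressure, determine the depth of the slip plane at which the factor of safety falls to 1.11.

Setting FS = 1.11 in FS = [c' + γz cos²β tanφ'] / [γz sinβ cosβ] and solving for z:
z = c' / [γ cosβ (FS·sinβ − cosβ·tanφ')]
  = 14.0 / [18.3·cos28.2°·(1.11·sin28.2° − cos28.2°·tan27.3°)]
  = 14.0 / [18.3·0.8813·(1.11·0.4726 − 0.8813·0.5161)]
  = 14.0 / 1.1234 = 12.462 m

z = 12.46 m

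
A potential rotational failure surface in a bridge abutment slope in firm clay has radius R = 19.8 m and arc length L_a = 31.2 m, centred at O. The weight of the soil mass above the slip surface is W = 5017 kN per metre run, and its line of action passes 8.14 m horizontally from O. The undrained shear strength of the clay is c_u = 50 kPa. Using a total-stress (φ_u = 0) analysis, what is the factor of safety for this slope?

Taking moments about the centre O, the resisting moment is provided by the undrained shear strength acting along the arc:
M_R = c_u·L_a·R = 50·31.20·19.8 = 30888.0 kN·m/m
M_D = W·d = 5017·8.14 = 40838.4 kN·m/m
FS = M_R / M_D = 30888.0 / 40838.4 = 0.756

FS = 0.76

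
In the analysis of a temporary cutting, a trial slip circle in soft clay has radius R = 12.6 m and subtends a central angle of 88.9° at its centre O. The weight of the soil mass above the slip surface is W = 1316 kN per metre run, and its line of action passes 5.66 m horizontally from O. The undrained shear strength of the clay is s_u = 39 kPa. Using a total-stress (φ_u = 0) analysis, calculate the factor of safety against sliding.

Taking moments about the centre O, the resisting moment is provided by the undrained shear strength acting along the arc:
Arc length L_a = R·θ = 12.6·(88.9°·π/180) = 12.6·1.5516 = 19.55 m
M_R = s_u·L_a·R = 39·19.55·12.6 = 9606.9 kN·m/m
M_D = W·d = 1316·5.66 = 7448.6 kN·m/m
FS = M_R / M_D = 9606.9 / 7448.6 = 1.290

FS = 1.29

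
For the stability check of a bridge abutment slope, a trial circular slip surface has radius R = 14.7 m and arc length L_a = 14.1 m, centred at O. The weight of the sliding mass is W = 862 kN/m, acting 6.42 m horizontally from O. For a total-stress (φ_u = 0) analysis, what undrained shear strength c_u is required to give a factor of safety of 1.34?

FS = c_u·L_a·R / (W·d), so c_u = FS·W·d / (L_a·R).
c_u = 1.34·862·6.42 / (14.10·14.7) = 7415.6 / 207.27 = 35.78 kPa

c_u = 35.8 kPa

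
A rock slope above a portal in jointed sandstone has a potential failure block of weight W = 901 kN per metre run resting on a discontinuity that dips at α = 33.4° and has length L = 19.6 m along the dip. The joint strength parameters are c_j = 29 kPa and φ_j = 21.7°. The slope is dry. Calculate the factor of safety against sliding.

FS = 1.75

Resolving the block weight along and normal to the plane and applying the Mohr–Coulomb strength on the joint:
N' = W cosα = 901·cos33.4° = 752.2 kN/m
Driving force T = W sinα = 901·sin33.4° = 496.0 kN/m
Resisting force R = c_j·L + N'·tanφ_j = 29·19.6 + 752.2·tan21.7° = 568.4 + 299.3 = 867.7 kN/m
FS = R / T = 867.7 / 496.0 = 1.750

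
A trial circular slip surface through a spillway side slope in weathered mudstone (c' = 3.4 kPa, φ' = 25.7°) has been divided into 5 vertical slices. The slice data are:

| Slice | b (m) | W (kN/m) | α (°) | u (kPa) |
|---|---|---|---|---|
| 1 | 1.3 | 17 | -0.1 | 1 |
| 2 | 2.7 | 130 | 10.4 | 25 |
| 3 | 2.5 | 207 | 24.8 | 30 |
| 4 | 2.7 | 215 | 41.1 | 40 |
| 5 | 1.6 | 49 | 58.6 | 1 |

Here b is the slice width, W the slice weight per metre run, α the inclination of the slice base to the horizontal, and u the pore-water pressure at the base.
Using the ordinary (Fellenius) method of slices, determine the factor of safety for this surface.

Ordinary method of slices: FS = Σ[c'·Δl_i + (W_i cosα_i − u_i·Δl_i)·tanφ'] / Σ W_i sinα_i, with Δl_i = b_i / cosα_i.
Slice 1: Δl = 1.3/cos(-0.1°) = 1.300 m; N'_1 = 17·cos(-0.1°) − 1·1.300 = 15.7; c'Δl = 4.42; W sinα = -0.0
Slice 2: Δl = 2.7/cos10.4° = 2.745 m; N'_2 = 130·cos10.4° − 25·2.745 = 59.2; c'Δl = 9.33; W sinα = 23.5
Slice 3: Δl = 2.5/cos24.8° = 2.754 m; N'_3 = 207·cos24.8° − 30·2.754 = 105.3; c'Δl = 9.36; W sinα = 86.8
Slice 4: Δl = 2.7/cos41.1° = 3.583 m; N'_4 = 215·cos41.1° − 40·3.583 = 18.7; c'Δl = 12.18; W sinα = 141.3
Slice 5: Δl = 1.6/cos58.6° = 3.071 m; N'_5 = 49·cos58.6° − 1·3.071 = 22.5; c'Δl = 10.44; W sinα = 41.8
Σc'Δl = 45.7 kN/m; ΣN' = 221.4 kN/m; ΣW sinα = 293.4 kN/m
Resisting = 45.7 + 221.4·tan25.7° = 45.7 + 106.5 = 152.3 kN/m
FS = 152.3 / 293.4 = 0.519

FS = 0.52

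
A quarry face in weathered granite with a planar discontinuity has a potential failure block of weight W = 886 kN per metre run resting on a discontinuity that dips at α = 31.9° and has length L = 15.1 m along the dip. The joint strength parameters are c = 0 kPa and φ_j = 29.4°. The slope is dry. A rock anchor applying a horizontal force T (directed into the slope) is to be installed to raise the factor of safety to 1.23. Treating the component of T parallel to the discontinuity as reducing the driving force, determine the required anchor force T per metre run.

T = 113 kN/m

Resolving forces along and normal to the sliding plane, with the horizontal anchor force T adding T·sinα to the effective normal force and T·cosα acting up the plane against the driving force:
FS = [cL + (W cosα + T sinα) tanφ_j] / [W sinα − T cosα]
Without the anchor: N' = 752.2 kN/m, driving T_d = 468.2 kN/m, resisting R = 0·15.1 + 752.2·tan29.4° = 423.8 kN/m, FS = 0.91.
Setting FS = 1.23 and solving for T:
1.23·(468.2 − T cos31.9°) = 423.8 + T sin31.9°·tan29.4°
T·(sin31.9°·tan29.4° + 1.23·cos31.9°) = 1.23·468.2 − 423.8
T·(0.5284·0.5635 + 1.23·0.8490) = 575.9 − 423.8 = 152.0
T·1.3420 = 152.0
T = 113.3 kN/m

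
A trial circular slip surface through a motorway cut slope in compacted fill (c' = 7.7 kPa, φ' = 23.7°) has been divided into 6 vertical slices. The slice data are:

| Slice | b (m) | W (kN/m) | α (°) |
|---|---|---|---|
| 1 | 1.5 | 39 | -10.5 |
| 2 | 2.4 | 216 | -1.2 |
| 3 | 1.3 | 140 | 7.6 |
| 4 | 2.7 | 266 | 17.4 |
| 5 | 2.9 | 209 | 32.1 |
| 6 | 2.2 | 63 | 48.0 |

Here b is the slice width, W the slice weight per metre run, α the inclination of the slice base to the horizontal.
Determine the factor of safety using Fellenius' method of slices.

Ordinary method of slices: FS = Σ[c'·Δl_i + (W_i cosα_i)·tanφ'] / Σ W_i sinα_i, with Δl_i = b_i / cosα_i.
Slice 1: Δl = 1.5/cos(-10.5°) = 1.526 m; N'_1 = 39·cos(-10.5°) = 38.3; c'Δl = 11.75; W sinα = -7.1
Slice 2: Δl = 2.4/cos(-1.2°) = 2.401 m; N'_2 = 216·cos(-1.2°) = 216.0; c'Δl = 18.48; W sinα = -4.5
Slice 3: Δl = 1.3/cos7.6° = 1.312 m; N'_3 = 140·cos7.6° = 138.8; c'Δl = 10.10; W sinα = 18.5
Slice 4: Δl = 2.7/cos17.4° = 2.829 m; N'_4 = 266·cos17.4° = 253.8; c'Δl = 21.79; W sinα = 79.5
Slice 5: Δl = 2.9/cos32.1° = 3.423 m; N'_5 = 209·cos32.1° = 177.0; c'Δl = 26.36; W sinα = 111.1
Slice 6: Δl = 2.2/cos48.0° = 3.288 m; N'_6 = 63·cos48.0° = 42.2; c'Δl = 25.32; W sinα = 46.8
Σc'Δl = 113.8 kN/m; ΣN' = 866.1 kN/m; ΣW sinα = 244.3 kN/m
Resisting = 113.8 + 866.1·tan23.7° = 113.8 + 380.2 = 494.0 kN/m
FS = 494.0 / 244.3 = 2.022

FS = 2.02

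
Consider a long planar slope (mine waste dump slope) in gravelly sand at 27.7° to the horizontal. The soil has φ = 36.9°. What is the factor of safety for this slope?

For a dry cohesionless infinite slope the factor of safety is FS = tanφ / tanβ.
FS = tan36.9° / tan27.7° = 0.7508 / 0.5250 = 1.430

FS = 1.43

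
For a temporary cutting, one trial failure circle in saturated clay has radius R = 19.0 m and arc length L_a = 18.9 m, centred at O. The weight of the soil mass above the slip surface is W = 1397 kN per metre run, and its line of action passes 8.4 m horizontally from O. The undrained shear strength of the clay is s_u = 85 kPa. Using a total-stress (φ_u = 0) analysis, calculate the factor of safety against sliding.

FS = 2.60

Taking moments about the centre O, the resisting moment is provided by the undrained shear strength acting along the arc:
M_R = s_u·L_a·R = 85·18.90·19.0 = 30523.5 kN·m/m
M_D = W·d = 1397·8.4 = 11734.8 kN·m/m
FS = M_R / M_D = 30523.5 / 11734.8 = 2.601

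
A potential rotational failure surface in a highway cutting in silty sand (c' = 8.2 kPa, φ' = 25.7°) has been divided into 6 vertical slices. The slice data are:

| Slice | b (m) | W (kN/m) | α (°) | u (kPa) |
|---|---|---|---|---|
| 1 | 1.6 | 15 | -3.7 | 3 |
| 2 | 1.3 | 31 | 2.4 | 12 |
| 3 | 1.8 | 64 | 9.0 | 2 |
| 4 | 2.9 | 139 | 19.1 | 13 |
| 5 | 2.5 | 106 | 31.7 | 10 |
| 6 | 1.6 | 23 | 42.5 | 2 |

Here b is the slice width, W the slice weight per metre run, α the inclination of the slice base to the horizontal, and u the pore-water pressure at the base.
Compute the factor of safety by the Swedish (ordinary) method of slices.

FS = 1.78

Ordinary method of slices: FS = Σ[c'·Δl_i + (W_i cosα_i − u_i·Δl_i)·tanφ'] / Σ W_i sinα_i, with Δl_i = b_i / cosα_i.
Slice 1: Δl = 1.6/cos(-3.7°) = 1.603 m; N'_1 = 15·cos(-3.7°) − 3·1.603 = 10.2; c'Δl = 13.15; W sinα = -1.0
Slice 2: Δl = 1.3/cos2.4° = 1.301 m; N'_2 = 31·cos2.4° − 12·1.301 = 15.4; c'Δl = 10.67; W sinα = 1.3
Slice 3: Δl = 1.8/cos9.0° = 1.822 m; N'_3 = 64·cos9.0° − 2·1.822 = 59.6; c'Δl = 14.94; W sinα = 10.0
Slice 4: Δl = 2.9/cos19.1° = 3.069 m; N'_4 = 139·cos19.1° − 13·3.069 = 91.5; c'Δl = 25.17; W sinα = 45.5
Slice 5: Δl = 2.5/cos31.7° = 2.938 m; N'_5 = 106·cos31.7° − 10·2.938 = 60.8; c'Δl = 24.09; W sinα = 55.7
Slice 6: Δl = 1.6/cos42.5° = 2.170 m; N'_6 = 23·cos42.5° − 2·2.170 = 12.6; c'Δl = 17.80; W sinα = 15.5
Σc'Δl = 105.8 kN/m; ΣN' = 250.0 kN/m; ΣW sinα = 127.1 kN/m
Resisting = 105.8 + 250.0·tan25.7° = 105.8 + 120.3 = 226.1 kN/m
FS = 226.1 / 127.1 = 1.780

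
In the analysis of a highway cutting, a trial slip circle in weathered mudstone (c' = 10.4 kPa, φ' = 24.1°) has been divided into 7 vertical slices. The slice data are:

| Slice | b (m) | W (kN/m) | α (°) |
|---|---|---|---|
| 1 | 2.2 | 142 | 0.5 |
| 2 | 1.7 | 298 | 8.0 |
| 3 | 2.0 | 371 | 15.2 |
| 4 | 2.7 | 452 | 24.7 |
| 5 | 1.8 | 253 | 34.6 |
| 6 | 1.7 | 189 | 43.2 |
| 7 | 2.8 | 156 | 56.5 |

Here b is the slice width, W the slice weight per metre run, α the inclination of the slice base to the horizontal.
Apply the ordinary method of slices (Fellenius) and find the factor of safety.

FS = 1.26

Ordinary method of slices: FS = Σ[c'·Δl_i + (W_i cosα_i)·tanφ'] / Σ W_i sinα_i, with Δl_i = b_i / cosα_i.
Slice 1: Δl = 2.2/cos0.5° = 2.200 m; N'_1 = 142·cos0.5° = 142.0; c'Δl = 22.88; W sinα = 1.2
Slice 2: Δl = 1.7/cos8.0° = 1.717 m; N'_2 = 298·cos8.0° = 295.1; c'Δl = 17.85; W sinα = 41.5
Slice 3: Δl = 2.0/cos15.2° = 2.073 m; N'_3 = 371·cos15.2° = 358.0; c'Δl = 21.55; W sinα = 97.3
Slice 4: Δl = 2.7/cos24.7° = 2.972 m; N'_4 = 452·cos24.7° = 410.6; c'Δl = 30.91; W sinα = 188.9
Slice 5: Δl = 1.8/cos34.6° = 2.187 m; N'_5 = 253·cos34.6° = 208.3; c'Δl = 22.74; W sinα = 143.7
Slice 6: Δl = 1.7/cos43.2° = 2.332 m; N'_6 = 189·cos43.2° = 137.8; c'Δl = 24.25; W sinα = 129.4
Slice 7: Δl = 2.8/cos56.5° = 5.073 m; N'_7 = 156·cos56.5° = 86.1; c'Δl = 52.76; W sinα = 130.1
Σc'Δl = 193.0 kN/m; ΣN' = 1637.9 kN/m; ΣW sinα = 732.0 kN/m
Resisting = 193.0 + 1637.9·tan24.1° = 193.0 + 732.7 = 925.6 kN/m
FS = 925.6 / 732.0 = 1.265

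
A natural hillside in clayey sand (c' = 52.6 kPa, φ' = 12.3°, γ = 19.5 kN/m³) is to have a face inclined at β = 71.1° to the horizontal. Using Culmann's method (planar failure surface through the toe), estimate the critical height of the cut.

H_c = 20.69 m

Culmann's analysis gives the critical failure plane at α_cr = (β + φ')/2 = (71.1 + 12.3)/2 = 41.7°, and the critical height
H_c = (4c'/γ) · sinβ cosφ' / [1 − cos(β − φ')]
    = (4·52.6/19.5) · sin71.1°·cos12.3° / [1 − cos(58.8°)]
    = 10.790 · 0.9461·0.9770 / [1 − 0.5180]
    = 10.790 · 0.9244 / 0.4820
    = 20.69 m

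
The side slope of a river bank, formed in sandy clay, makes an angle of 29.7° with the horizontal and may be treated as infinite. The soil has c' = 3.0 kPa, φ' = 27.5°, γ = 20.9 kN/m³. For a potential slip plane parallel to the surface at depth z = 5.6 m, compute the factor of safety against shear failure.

FS = 0.97

For an infinite slope with a slip plane parallel to the surface (no pore pressure): FS = [c' + γz cos²β tanφ'] / [γz sinβ cosβ].
γz = 20.9·5.6 = 117.04 kN/m²
Numerator = 3.0 + 117.04·cos²29.7°·tan27.5° = 3.0 + 117.04·0.7545·0.5206 = 48.971 kPa
Denominator = 117.04·sin29.7°·cos29.7° = 117.04·0.4955·0.8686 = 50.371 kPa
FS = 48.971 / 50.371 = 0.972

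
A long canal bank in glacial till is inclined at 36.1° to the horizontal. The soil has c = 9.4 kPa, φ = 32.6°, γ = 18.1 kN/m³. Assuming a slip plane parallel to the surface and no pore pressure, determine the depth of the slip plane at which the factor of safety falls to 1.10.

Setting FS = 1.10 in FS = [c + γz cos²β tanφ] / [γz sinβ cosβ] and solving for z:
z = c / [γ cosβ (FS·sinβ − cosβ·tanφ)]
  = 9.4 / [18.1·cos36.1°·(1.10·sin36.1° − cos36.1°·tan32.6°)]
  = 9.4 / [18.1·0.8080·(1.10·0.5892 − 0.8080·0.6395)]
  = 9.4 / 1.9215 = 4.892 m

z = 4.89 m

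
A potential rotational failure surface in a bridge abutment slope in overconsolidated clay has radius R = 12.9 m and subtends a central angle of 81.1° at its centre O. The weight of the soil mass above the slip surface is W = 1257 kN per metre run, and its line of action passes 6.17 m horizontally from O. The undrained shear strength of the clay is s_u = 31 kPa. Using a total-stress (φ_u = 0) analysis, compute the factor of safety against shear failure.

Taking moments about the centre O, the resisting moment is provided by the undrained shear strength acting along the arc:
Arc length L_a = R·θ = 12.9·(81.1°·π/180) = 12.9·1.4155 = 18.26 m
M_R = s_u·L_a·R = 31·18.26·12.9 = 7302.0 kN·m/m
M_D = W·d = 1257·6.17 = 7755.7 kN·m/m
FS = M_R / M_D = 7302.0 / 7755.7 = 0.941

FS = 0.94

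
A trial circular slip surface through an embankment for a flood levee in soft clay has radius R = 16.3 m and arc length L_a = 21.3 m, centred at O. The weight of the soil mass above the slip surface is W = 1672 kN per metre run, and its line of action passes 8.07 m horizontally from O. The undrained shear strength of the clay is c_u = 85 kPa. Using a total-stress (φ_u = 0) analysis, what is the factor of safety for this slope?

Taking moments about the centre O, the resisting moment is provided by the undrained shear strength acting along the arc:
M_R = c_u·L_a·R = 85·21.30·16.3 = 29511.2 kN·m/m
M_D = W·d = 1672·8.07 = 13493.0 kN·m/m
FS = M_R / M_D = 29511.2 / 13493.0 = 2.187

FS = 2.19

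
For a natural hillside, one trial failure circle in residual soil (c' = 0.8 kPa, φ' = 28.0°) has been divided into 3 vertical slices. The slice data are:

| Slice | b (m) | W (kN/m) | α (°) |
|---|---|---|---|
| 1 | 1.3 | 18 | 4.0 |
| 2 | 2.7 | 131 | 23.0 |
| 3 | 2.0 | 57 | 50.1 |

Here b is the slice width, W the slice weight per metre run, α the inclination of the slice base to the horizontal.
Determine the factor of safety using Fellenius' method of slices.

FS = 1.03

Ordinary method of slices: FS = Σ[c'·Δl_i + (W_i cosα_i)·tanφ'] / Σ W_i sinα_i, with Δl_i = b_i / cosα_i.
Slice 1: Δl = 1.3/cos4.0° = 1.303 m; N'_1 = 18·cos4.0° = 18.0; c'Δl = 1.04; W sinα = 1.3
Slice 2: Δl = 2.7/cos23.0° = 2.933 m; N'_2 = 131·cos23.0° = 120.6; c'Δl = 2.35; W sinα = 51.2
Slice 3: Δl = 2.0/cos50.1° = 3.118 m; N'_3 = 57·cos50.1° = 36.6; c'Δl = 2.49; W sinα = 43.7
Σc'Δl = 5.9 kN/m; ΣN' = 175.1 kN/m; ΣW sinα = 96.2 kN/m
Resisting = 5.9 + 175.1·tan28.0° = 5.9 + 93.1 = 99.0 kN/m
FS = 99.0 / 96.2 = 1.029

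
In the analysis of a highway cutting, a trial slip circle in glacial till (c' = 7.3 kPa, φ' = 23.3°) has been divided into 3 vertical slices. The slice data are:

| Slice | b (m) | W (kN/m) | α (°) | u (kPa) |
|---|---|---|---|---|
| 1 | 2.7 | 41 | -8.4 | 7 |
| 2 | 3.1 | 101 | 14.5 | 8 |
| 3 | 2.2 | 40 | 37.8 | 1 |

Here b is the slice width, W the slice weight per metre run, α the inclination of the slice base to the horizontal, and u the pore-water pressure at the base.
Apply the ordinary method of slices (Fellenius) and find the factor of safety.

Ordinary method of slices: FS = Σ[c'·Δl_i + (W_i cosα_i − u_i·Δl_i)·tanφ'] / Σ W_i sinα_i, with Δl_i = b_i / cosα_i.
Slice 1: Δl = 2.7/cos(-8.4°) = 2.729 m; N'_1 = 41·cos(-8.4°) − 7·2.729 = 21.5; c'Δl = 19.92; W sinα = -6.0
Slice 2: Δl = 3.1/cos14.5° = 3.202 m; N'_2 = 101·cos14.5° − 8·3.202 = 72.2; c'Δl = 23.37; W sinα = 25.3
Slice 3: Δl = 2.2/cos37.8° = 2.784 m; N'_3 = 40·cos37.8° − 1·2.784 = 28.8; c'Δl = 20.33; W sinα = 24.5
Σc'Δl = 63.6 kN/m; ΣN' = 122.4 kN/m; ΣW sinα = 43.8 kN/m
Resisting = 63.6 + 122.4·tan23.3° = 63.6 + 52.7 = 116.4 kN/m
FS = 116.4 / 43.8 = 2.656

FS = 2.66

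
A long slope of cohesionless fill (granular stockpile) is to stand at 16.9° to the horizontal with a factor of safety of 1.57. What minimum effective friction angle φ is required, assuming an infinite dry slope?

FS = tanφ/tanβ ⇒ tanφ = FS · tanβ = 1.57 · tan16.9° = 0.4770
φ = arctan(0.4770) = 25.50°

φ = 25.5°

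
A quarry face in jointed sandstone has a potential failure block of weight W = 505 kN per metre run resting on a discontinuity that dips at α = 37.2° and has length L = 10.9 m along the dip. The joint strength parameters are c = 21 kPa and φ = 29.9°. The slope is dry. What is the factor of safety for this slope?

Resolving the block weight along and normal to the plane and applying the Mohr–Coulomb strength on the joint:
N' = W cosα = 505·cos37.2° = 402.2 kN/m
Driving force T = W sinα = 505·sin37.2° = 305.3 kN/m
Resisting force R = c·L + N'·tanφ = 21·10.9 + 402.2·tan29.9° = 228.9 + 231.3 = 460.2 kN/m
FS = R / T = 460.2 / 305.3 = 1.507

FS = 1.51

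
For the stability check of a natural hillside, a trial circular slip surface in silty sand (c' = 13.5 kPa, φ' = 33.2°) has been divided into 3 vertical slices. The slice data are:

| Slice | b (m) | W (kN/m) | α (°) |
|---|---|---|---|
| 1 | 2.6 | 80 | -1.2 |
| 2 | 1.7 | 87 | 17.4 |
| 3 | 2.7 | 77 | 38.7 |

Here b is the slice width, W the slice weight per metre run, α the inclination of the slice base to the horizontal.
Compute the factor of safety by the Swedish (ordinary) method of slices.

FS = 3.47

Ordinary method of slices: FS = Σ[c'·Δl_i + (W_i cosα_i)·tanφ'] / Σ W_i sinα_i, with Δl_i = b_i / cosα_i.
Slice 1: Δl = 2.6/cos(-1.2°) = 2.601 m; N'_1 = 80·cos(-1.2°) = 80.0; c'Δl = 35.11; W sinα = -1.7
Slice 2: Δl = 1.7/cos17.4° = 1.782 m; N'_2 = 87·cos17.4° = 83.0; c'Δl = 24.05; W sinα = 26.0
Slice 3: Δl = 2.7/cos38.7° = 3.460 m; N'_3 = 77·cos38.7° = 60.1; c'Δl = 46.70; W sinα = 48.1
Σc'Δl = 105.9 kN/m; ΣN' = 223.1 kN/m; ΣW sinα = 72.5 kN/m
Resisting = 105.9 + 223.1·tan33.2° = 105.9 + 146.0 = 251.9 kN/m
FS = 251.9 / 72.5 = 3.475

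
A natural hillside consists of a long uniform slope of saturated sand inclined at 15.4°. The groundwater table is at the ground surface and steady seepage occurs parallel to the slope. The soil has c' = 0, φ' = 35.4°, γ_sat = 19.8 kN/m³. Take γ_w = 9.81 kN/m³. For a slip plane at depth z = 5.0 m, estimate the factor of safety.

With seepage parallel to the slope and the water table at the surface, the effective normal stress on the slip plane uses the buoyant unit weight γ' = γ_sat − γ_w while the driving shear stress uses γ_sat:
FS = [c' + γ' z cos²β tanφ'] / [γ_sat z sinβ cosβ]
(For c' = 0 this reduces to FS = (γ'/γ_sat)·tanφ'/tanβ.)
γ' = 19.8 − 9.81 = 9.99 kN/m³
Numerator = 0.0 + 9.99·5.0·cos²15.4°·tan35.4° = 0.0 + 9.99·5.0·0.9295·0.7107 = 32.994 kPa
Denominator = 19.8·5.0·sin15.4°·cos15.4° = 19.8·5.0·0.2656·0.9641 = 25.346 kPa
FS = 32.994 / 25.346 = 1.302

FS = 1.30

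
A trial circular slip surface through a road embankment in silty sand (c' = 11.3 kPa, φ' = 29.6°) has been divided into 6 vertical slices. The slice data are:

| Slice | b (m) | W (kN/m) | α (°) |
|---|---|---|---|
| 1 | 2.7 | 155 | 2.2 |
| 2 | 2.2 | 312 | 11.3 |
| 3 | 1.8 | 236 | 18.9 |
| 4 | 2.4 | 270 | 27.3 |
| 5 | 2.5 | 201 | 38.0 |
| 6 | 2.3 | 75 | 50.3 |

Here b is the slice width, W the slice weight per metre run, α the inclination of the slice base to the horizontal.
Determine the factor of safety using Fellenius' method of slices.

Ordinary method of slices: FS = Σ[c'·Δl_i + (W_i cosα_i)·tanφ'] / Σ W_i sinα_i, with Δl_i = b_i / cosα_i.
Slice 1: Δl = 2.7/cos2.2° = 2.702 m; N'_1 = 155·cos2.2° = 154.9; c'Δl = 30.53; W sinα = 6.0
Slice 2: Δl = 2.2/cos11.3° = 2.243 m; N'_2 = 312·cos11.3° = 306.0; c'Δl = 25.35; W sinα = 61.1
Slice 3: Δl = 1.8/cos18.9° = 1.903 m; N'_3 = 236·cos18.9° = 223.3; c'Δl = 21.50; W sinα = 76.4
Slice 4: Δl = 2.4/cos27.3° = 2.701 m; N'_4 = 270·cos27.3° = 239.9; c'Δl = 30.52; W sinα = 123.8
Slice 5: Δl = 2.5/cos38.0° = 3.173 m; N'_5 = 201·cos38.0° = 158.4; c'Δl = 35.85; W sinα = 123.7
Slice 6: Δl = 2.3/cos50.3° = 3.601 m; N'_6 = 75·cos50.3° = 47.9; c'Δl = 40.69; W sinα = 57.7
Σc'Δl = 184.4 kN/m; ΣN' = 1130.3 kN/m; ΣW sinα = 448.8 kN/m
Resisting = 184.4 + 1130.3·tan29.6° = 184.4 + 642.1 = 826.6 kN/m
FS = 826.6 / 448.8 = 1.842

FS = 1.84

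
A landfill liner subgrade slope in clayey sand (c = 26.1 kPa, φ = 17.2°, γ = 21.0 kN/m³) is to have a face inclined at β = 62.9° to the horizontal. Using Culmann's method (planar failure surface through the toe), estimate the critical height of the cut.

H_c = 14.02 m

Culmann's analysis gives the critical failure plane at α_cr = (β + φ)/2 = (62.9 + 17.2)/2 = 40.0°, and the critical height
H_c = (4c/γ) · sinβ cosφ / [1 − cos(β − φ)]
    = (4·26.1/21.0) · sin62.9°·cos17.2° / [1 − cos(45.7°)]
    = 4.971 · 0.8902·0.9553 / [1 − 0.6984]
    = 4.971 · 0.8504 / 0.3016
    = 14.02 m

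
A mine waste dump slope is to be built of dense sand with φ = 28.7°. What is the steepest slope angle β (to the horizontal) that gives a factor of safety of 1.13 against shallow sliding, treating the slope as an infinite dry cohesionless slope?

For an infinite dry cohesionless slope FS = tanφ/tanβ, so tanβ = tanφ / FS.
tanβ = tan28.7° / 1.13 = 0.5475 / 1.13 = 0.4845
β = arctan(0.4845) = 25.85°

β = 25.9°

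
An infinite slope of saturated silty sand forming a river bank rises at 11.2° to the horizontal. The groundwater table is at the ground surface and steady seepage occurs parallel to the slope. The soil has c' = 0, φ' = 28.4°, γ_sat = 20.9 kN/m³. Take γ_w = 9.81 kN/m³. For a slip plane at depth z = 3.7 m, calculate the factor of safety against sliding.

FS = 1.45

With seepage parallel to the slope and the water table at the surface, the effective normal stress on the slip plane uses the buoyant unit weight γ' = γ_sat − γ_w while the driving shear stress uses γ_sat:
FS = [c' + γ' z cos²β tanφ'] / [γ_sat z sinβ cosβ]
(For c' = 0 this reduces to FS = (γ'/γ_sat)·tanφ'/tanβ.)
γ' = 20.9 − 9.81 = 11.09 kN/m³
Numerator = 0.0 + 11.09·3.7·cos²11.2°·tan28.4° = 0.0 + 11.09·3.7·0.9623·0.5407 = 21.349 kPa
Denominator = 20.9·3.7·sin11.2°·cos11.2° = 20.9·3.7·0.1942·0.9810 = 14.734 kPa
FS = 21.349 / 14.734 = 1.449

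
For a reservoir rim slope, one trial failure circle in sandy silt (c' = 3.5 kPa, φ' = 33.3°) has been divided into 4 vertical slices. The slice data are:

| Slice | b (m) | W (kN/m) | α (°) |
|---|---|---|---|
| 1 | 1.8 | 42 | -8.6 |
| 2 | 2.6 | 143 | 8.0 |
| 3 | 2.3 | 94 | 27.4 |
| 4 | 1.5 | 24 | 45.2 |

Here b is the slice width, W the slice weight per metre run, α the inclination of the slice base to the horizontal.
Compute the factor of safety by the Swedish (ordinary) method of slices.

FS = 2.95

Ordinary method of slices: FS = Σ[c'·Δl_i + (W_i cosα_i)·tanφ'] / Σ W_i sinα_i, with Δl_i = b_i / cosα_i.
Slice 1: Δl = 1.8/cos(-8.6°) = 1.820 m; N'_1 = 42·cos(-8.6°) = 41.5; c'Δl = 6.37; W sinα = -6.3
Slice 2: Δl = 2.6/cos8.0° = 2.626 m; N'_2 = 143·cos8.0° = 141.6; c'Δl = 9.19; W sinα = 19.9
Slice 3: Δl = 2.3/cos27.4° = 2.591 m; N'_3 = 94·cos27.4° = 83.5; c'Δl = 9.07; W sinα = 43.3
Slice 4: Δl = 1.5/cos45.2° = 2.129 m; N'_4 = 24·cos45.2° = 16.9; c'Δl = 7.45; W sinα = 17.0
Σc'Δl = 32.1 kN/m; ΣN' = 283.5 kN/m; ΣW sinα = 73.9 kN/m
Resisting = 32.1 + 283.5·tan33.3° = 32.1 + 186.2 = 218.3 kN/m
FS = 218.3 / 73.9 = 2.954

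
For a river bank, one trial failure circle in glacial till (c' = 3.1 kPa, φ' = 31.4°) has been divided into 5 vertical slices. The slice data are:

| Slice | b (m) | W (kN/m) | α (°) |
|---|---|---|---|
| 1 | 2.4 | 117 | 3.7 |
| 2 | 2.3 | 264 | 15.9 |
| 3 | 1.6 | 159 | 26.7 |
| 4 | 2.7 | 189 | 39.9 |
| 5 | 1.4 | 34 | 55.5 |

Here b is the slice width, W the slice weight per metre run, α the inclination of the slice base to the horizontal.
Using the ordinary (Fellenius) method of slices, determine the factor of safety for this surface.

Ordinary method of slices: FS = Σ[c'·Δl_i + (W_i cosα_i)·tanφ'] / Σ W_i sinα_i, with Δl_i = b_i / cosα_i.
Slice 1: Δl = 2.4/cos3.7° = 2.405 m; N'_1 = 117·cos3.7° = 116.8; c'Δl = 7.46; W sinα = 7.6
Slice 2: Δl = 2.3/cos15.9° = 2.391 m; N'_2 = 264·cos15.9° = 253.9; c'Δl = 7.41; W sinα = 72.3
Slice 3: Δl = 1.6/cos26.7° = 1.791 m; N'_3 = 159·cos26.7° = 142.0; c'Δl = 5.55; W sinα = 71.4
Slice 4: Δl = 2.7/cos39.9° = 3.519 m; N'_4 = 189·cos39.9° = 145.0; c'Δl = 10.91; W sinα = 121.2
Slice 5: Δl = 1.4/cos55.5° = 2.472 m; N'_5 = 34·cos55.5° = 19.3; c'Δl = 7.66; W sinα = 28.0
Σc'Δl = 39.0 kN/m; ΣN' = 677.0 kN/m; ΣW sinα = 300.6 kN/m
Resisting = 39.0 + 677.0·tan31.4° = 39.0 + 413.2 = 452.2 kN/m
FS = 452.2 / 300.6 = 1.504

FS = 1.50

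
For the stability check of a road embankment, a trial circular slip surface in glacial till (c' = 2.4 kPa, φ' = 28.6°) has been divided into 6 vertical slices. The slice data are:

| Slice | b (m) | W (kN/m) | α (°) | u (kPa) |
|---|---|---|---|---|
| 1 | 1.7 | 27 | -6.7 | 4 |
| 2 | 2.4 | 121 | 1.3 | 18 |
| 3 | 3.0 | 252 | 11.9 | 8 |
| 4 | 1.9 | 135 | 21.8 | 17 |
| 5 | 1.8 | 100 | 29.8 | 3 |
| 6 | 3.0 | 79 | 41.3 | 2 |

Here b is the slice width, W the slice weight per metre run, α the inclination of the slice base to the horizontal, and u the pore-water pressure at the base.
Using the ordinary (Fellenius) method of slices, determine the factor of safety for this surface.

FS = 1.63

Ordinary method of slices: FS = Σ[c'·Δl_i + (W_i cosα_i − u_i·Δl_i)·tanφ'] / Σ W_i sinα_i, with Δl_i = b_i / cosα_i.
Slice 1: Δl = 1.7/cos(-6.7°) = 1.712 m; N'_1 = 27·cos(-6.7°) − 4·1.712 = 20.0; c'Δl = 4.11; W sinα = -3.2
Slice 2: Δl = 2.4/cos1.3° = 2.401 m; N'_2 = 121·cos1.3° − 18·2.401 = 77.8; c'Δl = 5.76; W sinα = 2.7
Slice 3: Δl = 3.0/cos11.9° = 3.066 m; N'_3 = 252·cos11.9° − 8·3.066 = 222.1; c'Δl = 7.36; W sinα = 52.0
Slice 4: Δl = 1.9/cos21.8° = 2.046 m; N'_4 = 135·cos21.8° − 17·2.046 = 90.6; c'Δl = 4.91; W sinα = 50.1
Slice 5: Δl = 1.8/cos29.8° = 2.074 m; N'_5 = 100·cos29.8° − 3·2.074 = 80.6; c'Δl = 4.98; W sinα = 49.7
Slice 6: Δl = 3.0/cos41.3° = 3.993 m; N'_6 = 79·cos41.3° − 2·3.993 = 51.4; c'Δl = 9.58; W sinα = 52.1
Σc'Δl = 36.7 kN/m; ΣN' = 542.3 kN/m; ΣW sinα = 203.5 kN/m
Resisting = 36.7 + 542.3·tan28.6° = 36.7 + 295.6 = 332.3 kN/m
FS = 332.3 / 203.5 = 1.633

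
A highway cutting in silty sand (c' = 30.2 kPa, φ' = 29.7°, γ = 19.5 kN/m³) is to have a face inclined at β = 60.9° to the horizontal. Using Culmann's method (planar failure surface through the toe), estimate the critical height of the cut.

Culmann's analysis gives the critical failure plane at α_cr = (β + φ')/2 = (60.9 + 29.7)/2 = 45.3°, and the critical height
H_c = (4c'/γ) · sinβ cosφ' / [1 − cos(β − φ')]
    = (4·30.2/19.5) · sin60.9°·cos29.7° / [1 − cos(31.2°)]
    = 6.195 · 0.8738·0.8686 / [1 − 0.8554]
    = 6.195 · 0.7590 / 0.1446
    = 32.51 m

H_c = 32.51 m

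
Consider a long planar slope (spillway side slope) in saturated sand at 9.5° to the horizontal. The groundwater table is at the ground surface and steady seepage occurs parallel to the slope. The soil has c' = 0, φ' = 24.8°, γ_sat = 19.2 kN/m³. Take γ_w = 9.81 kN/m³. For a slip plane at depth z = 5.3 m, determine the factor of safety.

With seepage parallel to the slope and the water table at the surface, the effective normal stress on the slip plane uses the buoyant unit weight γ' = γ_sat − γ_w while the driving shear stress uses γ_sat:
FS = [c' + γ' z cos²β tanφ'] / [γ_sat z sinβ cosβ]
(For c' = 0 this reduces to FS = (γ'/γ_sat)·tanφ'/tanβ.)
γ' = 19.2 − 9.81 = 9.39 kN/m³
Numerator = 0.0 + 9.39·5.3·cos²9.5°·tan24.8° = 0.0 + 9.39·5.3·0.9728·0.4621 = 22.369 kPa
Denominator = 19.2·5.3·sin9.5°·cos9.5° = 19.2·5.3·0.1650·0.9863 = 16.565 kPa
FS = 22.369 / 16.565 = 1.350

FS = 1.35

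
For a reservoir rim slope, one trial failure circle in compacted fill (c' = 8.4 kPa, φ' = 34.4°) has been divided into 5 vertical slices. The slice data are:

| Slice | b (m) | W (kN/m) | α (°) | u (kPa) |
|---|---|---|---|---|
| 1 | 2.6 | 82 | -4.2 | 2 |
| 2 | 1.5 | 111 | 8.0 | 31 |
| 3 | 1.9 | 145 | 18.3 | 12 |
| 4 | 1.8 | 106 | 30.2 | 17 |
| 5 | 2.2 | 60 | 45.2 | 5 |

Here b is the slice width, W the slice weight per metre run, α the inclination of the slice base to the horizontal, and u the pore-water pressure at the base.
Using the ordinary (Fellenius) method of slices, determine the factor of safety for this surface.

Ordinary method of slices: FS = Σ[c'·Δl_i + (W_i cosα_i − u_i·Δl_i)·tanφ'] / Σ W_i sinα_i, with Δl_i = b_i / cosα_i.
Slice 1: Δl = 2.6/cos(-4.2°) = 2.607 m; N'_1 = 82·cos(-4.2°) − 2·2.607 = 76.6; c'Δl = 21.90; W sinα = -6.0
Slice 2: Δl = 1.5/cos8.0° = 1.515 m; N'_2 = 111·cos8.0° − 31·1.515 = 63.0; c'Δl = 12.72; W sinα = 15.4
Slice 3: Δl = 1.9/cos18.3° = 2.001 m; N'_3 = 145·cos18.3° − 12·2.001 = 113.7; c'Δl = 16.81; W sinα = 45.5
Slice 4: Δl = 1.8/cos30.2° = 2.083 m; N'_4 = 106·cos30.2° − 17·2.083 = 56.2; c'Δl = 17.49; W sinα = 53.3
Slice 5: Δl = 2.2/cos45.2° = 3.122 m; N'_5 = 60·cos45.2° − 5·3.122 = 26.7; c'Δl = 26.23; W sinα = 42.6
Σc'Δl = 95.2 kN/m; ΣN' = 336.1 kN/m; ΣW sinα = 150.9 kN/m
Resisting = 95.2 + 336.1·tan34.4° = 95.2 + 230.1 = 325.3 kN/m
FS = 325.3 / 150.9 = 2.156

FS = 2.16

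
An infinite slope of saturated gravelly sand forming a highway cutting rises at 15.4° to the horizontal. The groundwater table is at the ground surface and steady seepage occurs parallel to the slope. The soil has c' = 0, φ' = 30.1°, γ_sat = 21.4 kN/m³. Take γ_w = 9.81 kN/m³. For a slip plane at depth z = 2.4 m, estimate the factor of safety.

With seepage parallel to the slope and the water table at the surface, the effective normal stress on the slip plane uses the buoyant unit weight γ' = γ_sat − γ_w while the driving shear stress uses γ_sat:
FS = [c' + γ' z cos²β tanφ'] / [γ_sat z sinβ cosβ]
(For c' = 0 this reduces to FS = (γ'/γ_sat)·tanφ'/tanβ.)
γ' = 21.4 − 9.81 = 11.59 kN/m³
Numerator = 0.0 + 11.59·2.4·cos²15.4°·tan30.1° = 0.0 + 11.59·2.4·0.9295·0.5797 = 14.987 kPa
Denominator = 21.4·2.4·sin15.4°·cos15.4° = 21.4·2.4·0.2656·0.9641 = 13.149 kPa
FS = 14.987 / 13.149 = 1.140

FS = 1.14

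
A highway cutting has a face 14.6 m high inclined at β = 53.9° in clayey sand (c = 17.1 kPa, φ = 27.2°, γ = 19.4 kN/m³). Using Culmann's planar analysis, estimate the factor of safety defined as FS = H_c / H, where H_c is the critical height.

H_c = (4c/γ) · sinβ cosφ / [1 − cos(β − φ)]
    = (4·17.1/19.4) · sin53.9°·cos27.2° / [1 − cos26.7°]
    = 3.526 · 0.7186 / 0.1066 = 23.76 m
FS = H_c / H = 23.76 / 14.6 = 1.628

FS = 1.63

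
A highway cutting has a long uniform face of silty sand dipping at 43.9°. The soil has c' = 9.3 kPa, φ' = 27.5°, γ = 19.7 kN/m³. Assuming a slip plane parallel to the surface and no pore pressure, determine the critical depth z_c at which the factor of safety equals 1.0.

z_c = 2.06 m

Setting FS = 1.00 in FS = [c' + γz cos²β tanφ'] / [γz sinβ cosβ] and solving for z:
z = c' / [γ cosβ (FS·sinβ − cosβ·tanφ')]
  = 9.3 / [19.7·cos43.9°·(1.00·sin43.9° − cos43.9°·tan27.5°)]
  = 9.3 / [19.7·0.7206·(1.00·0.6934 − 0.7206·0.5206)]
  = 9.3 / 4.5183 = 2.058 m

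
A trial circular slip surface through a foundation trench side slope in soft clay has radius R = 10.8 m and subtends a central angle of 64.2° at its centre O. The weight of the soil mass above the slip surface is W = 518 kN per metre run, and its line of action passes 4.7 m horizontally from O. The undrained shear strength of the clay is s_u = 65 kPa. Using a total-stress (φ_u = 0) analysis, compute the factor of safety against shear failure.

Taking moments about the centre O, the resisting moment is provided by the undrained shear strength acting along the arc:
Arc length L_a = R·θ = 10.8·(64.2°·π/180) = 10.8·1.1205 = 12.10 m
M_R = s_u·L_a·R = 65·12.10·10.8 = 8495.2 kN·m/m
M_D = W·d = 518·4.7 = 2434.6 kN·m/m
FS = M_R / M_D = 8495.2 / 2434.6 = 3.489

FS = 3.49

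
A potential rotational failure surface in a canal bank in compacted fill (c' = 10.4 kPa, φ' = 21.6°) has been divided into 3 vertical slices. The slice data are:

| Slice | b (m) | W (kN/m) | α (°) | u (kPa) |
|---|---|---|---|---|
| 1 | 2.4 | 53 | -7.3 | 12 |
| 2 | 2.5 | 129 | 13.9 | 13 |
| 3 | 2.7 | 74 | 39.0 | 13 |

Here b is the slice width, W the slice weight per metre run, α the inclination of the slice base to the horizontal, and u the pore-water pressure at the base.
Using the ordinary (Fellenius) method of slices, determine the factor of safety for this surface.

FS = 1.96

Ordinary method of slices: FS = Σ[c'·Δl_i + (W_i cosα_i − u_i·Δl_i)·tanφ'] / Σ W_i sinα_i, with Δl_i = b_i / cosα_i.
Slice 1: Δl = 2.4/cos(-7.3°) = 2.420 m; N'_1 = 53·cos(-7.3°) − 12·2.420 = 23.5; c'Δl = 25.16; W sinα = -6.7
Slice 2: Δl = 2.5/cos13.9° = 2.575 m; N'_2 = 129·cos13.9° − 13·2.575 = 91.7; c'Δl = 26.78; W sinα = 31.0
Slice 3: Δl = 2.7/cos39.0° = 3.474 m; N'_3 = 74·cos39.0° − 13·3.474 = 12.3; c'Δl = 36.13; W sinα = 46.6
Σc'Δl = 88.1 kN/m; ΣN' = 127.6 kN/m; ΣW sinα = 70.8 kN/m
Resisting = 88.1 + 127.6·tan21.6° = 88.1 + 50.5 = 138.6 kN/m
FS = 138.6 / 70.8 = 1.957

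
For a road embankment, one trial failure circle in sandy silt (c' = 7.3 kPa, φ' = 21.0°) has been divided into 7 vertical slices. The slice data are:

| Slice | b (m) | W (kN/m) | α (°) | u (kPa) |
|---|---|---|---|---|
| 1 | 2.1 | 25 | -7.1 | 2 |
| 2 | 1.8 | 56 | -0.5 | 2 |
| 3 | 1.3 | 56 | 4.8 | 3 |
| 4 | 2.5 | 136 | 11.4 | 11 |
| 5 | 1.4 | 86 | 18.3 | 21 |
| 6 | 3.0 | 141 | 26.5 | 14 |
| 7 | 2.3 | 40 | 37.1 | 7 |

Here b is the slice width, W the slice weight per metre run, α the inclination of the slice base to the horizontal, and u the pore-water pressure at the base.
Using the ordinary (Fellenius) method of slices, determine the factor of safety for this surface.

FS = 1.80

Ordinary method of slices: FS = Σ[c'·Δl_i + (W_i cosα_i − u_i·Δl_i)·tanφ'] / Σ W_i sinα_i, with Δl_i = b_i / cosα_i.
Slice 1: Δl = 2.1/cos(-7.1°) = 2.116 m; N'_1 = 25·cos(-7.1°) − 2·2.116 = 20.6; c'Δl = 15.45; W sinα = -3.1
Slice 2: Δl = 1.8/cos(-0.5°) = 1.800 m; N'_2 = 56·cos(-0.5°) − 2·1.800 = 52.4; c'Δl = 13.14; W sinα = -0.5
Slice 3: Δl = 1.3/cos4.8° = 1.305 m; N'_3 = 56·cos4.8° − 3·1.305 = 51.9; c'Δl = 9.52; W sinα = 4.7
Slice 4: Δl = 2.5/cos11.4° = 2.550 m; N'_4 = 136·cos11.4° − 11·2.550 = 105.3; c'Δl = 18.62; W sinα = 26.9
Slice 5: Δl = 1.4/cos18.3° = 1.475 m; N'_5 = 86·cos18.3° − 21·1.475 = 50.7; c'Δl = 10.76; W sinα = 27.0
Slice 6: Δl = 3.0/cos26.5° = 3.352 m; N'_6 = 141·cos26.5° − 14·3.352 = 79.3; c'Δl = 24.47; W sinα = 62.9
Slice 7: Δl = 2.3/cos37.1° = 2.884 m; N'_7 = 40·cos37.1° − 7·2.884 = 11.7; c'Δl = 21.05; W sinα = 24.1
Σc'Δl = 113.0 kN/m; ΣN' = 371.8 kN/m; ΣW sinα = 142.0 kN/m
Resisting = 113.0 + 371.8·tan21.0° = 113.0 + 142.7 = 255.7 kN/m
FS = 255.7 / 142.0 = 1.800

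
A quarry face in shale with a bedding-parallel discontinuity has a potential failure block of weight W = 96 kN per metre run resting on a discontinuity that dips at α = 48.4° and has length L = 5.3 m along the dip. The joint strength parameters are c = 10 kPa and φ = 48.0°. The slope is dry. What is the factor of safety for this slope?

Resolving the block weight along and normal to the plane and applying the Mohr–Coulomb strength on the joint:
N' = W cosα = 96·cos48.4° = 63.7 kN/m
Driving force T = W sinα = 96·sin48.4° = 71.8 kN/m
Resisting force R = c·L + N'·tanφ = 10·5.3 + 63.7·tan48.0° = 53.0 + 70.8 = 123.8 kN/m
FS = R / T = 123.8 / 71.8 = 1.724

FS = 1.72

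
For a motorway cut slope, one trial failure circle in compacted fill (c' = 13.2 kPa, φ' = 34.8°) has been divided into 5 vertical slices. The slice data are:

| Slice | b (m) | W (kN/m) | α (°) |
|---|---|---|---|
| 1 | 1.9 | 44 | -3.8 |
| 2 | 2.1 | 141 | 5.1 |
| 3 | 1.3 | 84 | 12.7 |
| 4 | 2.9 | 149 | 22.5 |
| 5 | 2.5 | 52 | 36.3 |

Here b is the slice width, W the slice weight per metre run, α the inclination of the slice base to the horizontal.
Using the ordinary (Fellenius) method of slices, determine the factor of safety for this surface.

Ordinary method of slices: FS = Σ[c'·Δl_i + (W_i cosα_i)·tanφ'] / Σ W_i sinα_i, with Δl_i = b_i / cosα_i.
Slice 1: Δl = 1.9/cos(-3.8°) = 1.904 m; N'_1 = 44·cos(-3.8°) = 43.9; c'Δl = 25.14; W sinα = -2.9
Slice 2: Δl = 2.1/cos5.1° = 2.108 m; N'_2 = 141·cos5.1° = 140.4; c'Δl = 27.83; W sinα = 12.5
Slice 3: Δl = 1.3/cos12.7° = 1.333 m; N'_3 = 84·cos12.7° = 81.9; c'Δl = 17.59; W sinα = 18.5
Slice 4: Δl = 2.9/cos22.5° = 3.139 m; N'_4 = 149·cos22.5° = 137.7; c'Δl = 41.43; W sinα = 57.0
Slice 5: Δl = 2.5/cos36.3° = 3.102 m; N'_5 = 52·cos36.3° = 41.9; c'Δl = 40.95; W sinα = 30.8
Σc'Δl = 152.9 kN/m; ΣN' = 445.9 kN/m; ΣW sinα = 115.9 kN/m
Resisting = 152.9 + 445.9·tan34.8° = 152.9 + 309.9 = 462.8 kN/m
FS = 462.8 / 115.9 = 3.994

FS = 3.99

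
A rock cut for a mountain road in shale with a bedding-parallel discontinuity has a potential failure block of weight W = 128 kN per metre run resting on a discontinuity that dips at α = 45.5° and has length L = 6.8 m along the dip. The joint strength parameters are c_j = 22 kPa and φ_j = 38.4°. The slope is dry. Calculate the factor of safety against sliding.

FS = 2.42

Resolving the block weight along and normal to the plane and applying the Mohr–Coulomb strength on the joint:
N' = W cosα = 128·cos45.5° = 89.7 kN/m
Driving force T = W sinα = 128·sin45.5° = 91.3 kN/m
Resisting force R = c_j·L + N'·tanφ_j = 22·6.8 + 89.7·tan38.4° = 149.6 + 71.1 = 220.7 kN/m
FS = R / T = 220.7 / 91.3 = 2.418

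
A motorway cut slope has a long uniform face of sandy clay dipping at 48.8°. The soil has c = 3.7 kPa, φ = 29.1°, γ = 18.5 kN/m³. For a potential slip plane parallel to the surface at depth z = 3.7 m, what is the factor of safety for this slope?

For an infinite slope with a slip plane parallel to the surface (no pore pressure): FS = [c + γz cos²β tanφ] / [γz sinβ cosβ].
γz = 18.5·3.7 = 68.45 kN/m²
Numerator = 3.7 + 68.45·cos²48.8°·tan29.1° = 3.7 + 68.45·0.4339·0.5566 = 20.230 kPa
Denominator = 68.45·sin48.8°·cos48.8° = 68.45·0.7524·0.6587 = 33.924 kPa
FS = 20.230 / 33.924 = 0.596

FS = 0.60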